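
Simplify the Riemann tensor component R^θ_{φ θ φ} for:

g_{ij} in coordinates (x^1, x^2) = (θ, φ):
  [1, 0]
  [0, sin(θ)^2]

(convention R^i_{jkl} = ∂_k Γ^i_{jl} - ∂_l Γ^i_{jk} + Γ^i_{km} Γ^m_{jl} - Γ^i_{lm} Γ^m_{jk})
Non-zero Christoffel symbols (Γ^k_{ij} = Γ^k_{ji}):
Γ^θ_{φ φ} = -sin(2*θ)/2
Γ^φ_{θ φ} = 1/tan(θ)
R^θ_{φ θ φ} = ∂_θ Γ^θ_{φ φ} - ∂_φ Γ^θ_{φ θ} + Γ^θ_{θ m} Γ^m_{φ φ} - Γ^θ_{φ m} Γ^m_{φ θ}
  = (-cos(2*θ)) - (0) + (0) - (-cos(θ)^2) = sin(θ)^2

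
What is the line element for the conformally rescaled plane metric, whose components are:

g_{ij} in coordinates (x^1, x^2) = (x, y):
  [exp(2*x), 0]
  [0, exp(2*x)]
ds^2 = g_{ij} dx^i dx^j; only the non-zero components contribute.
ds^2 = exp(2*x) dx^2 + exp(2*x) dy^2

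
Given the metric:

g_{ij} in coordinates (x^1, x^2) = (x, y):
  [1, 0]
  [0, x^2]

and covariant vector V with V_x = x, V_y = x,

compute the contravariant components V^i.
Inverse metric (diagonal): g^{xx} = 1, g^{yy} = 1/x^2
V^i = g^{ij} V_j:
V^x = (1)(x) + (0)(x) = x
V^y = (0)(x) + (1/x^2)(x) = 1/x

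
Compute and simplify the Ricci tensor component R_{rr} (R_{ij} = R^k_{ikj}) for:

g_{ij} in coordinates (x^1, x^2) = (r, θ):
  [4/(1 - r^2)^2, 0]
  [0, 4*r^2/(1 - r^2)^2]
Non-zero Christoffel symbols (Γ^k_{ij} = Γ^k_{ji}):
Γ^r_{r r} = 2*r/(1 - r^2)
Γ^r_{θ θ} = (r^3 + r)/(r^2 - 1)
Γ^θ_{r θ} = (-r^2 - 1)/(r^3 - r)
R^r_{r r r} = 0 (a repeated index in an antisymmetric pair)
R^θ_{r θ r} = ∂_θ Γ^θ_{r r} - ∂_r Γ^θ_{r θ} + Γ^θ_{θ m} Γ^m_{r r} - Γ^θ_{r m} Γ^m_{r θ}
  = (0) - ((r^4 + 4*r^2 - 1)/(r^3 - r)^2) + (2*(r^2 + 1)/(r^2 - 1)^2) - ((r^2 + 1)^2/(r^3 - r)^2) = -4/(r^2 - 1)^2
R_{rr} = R^r_{r r r} + R^θ_{r θ r} = (0) + (-4/(r^2 - 1)^2) = -4/(r^2 - 1)^2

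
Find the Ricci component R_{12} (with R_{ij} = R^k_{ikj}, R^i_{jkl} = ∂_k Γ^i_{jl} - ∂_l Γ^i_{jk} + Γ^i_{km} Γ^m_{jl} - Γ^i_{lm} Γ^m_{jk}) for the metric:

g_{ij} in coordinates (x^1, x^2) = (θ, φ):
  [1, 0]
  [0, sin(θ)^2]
Non-zero Christoffel symbols (Γ^k_{ij} = Γ^k_{ji}):
Γ^θ_{φ φ} = -sin(2*θ)/2
Γ^φ_{θ φ} = 1/tan(θ)
R^θ_{θ θ φ} = 0 (a repeated index in an antisymmetric pair)
R^φ_{θ φ φ} = 0 (a repeated index in an antisymmetric pair)
R_{θφ} = R^θ_{θ θ φ} + R^φ_{θ φ φ} = (0) + (0) = 0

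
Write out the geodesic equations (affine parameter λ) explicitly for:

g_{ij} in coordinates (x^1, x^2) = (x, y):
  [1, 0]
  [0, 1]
Geodesic equation: d^2x^k/dλ^2 + Γ^k_{ij} (dx^i/dλ)(dx^j/dλ) = 0.
All Christoffel symbols vanish, so the geodesics are straight lines:
d^2x/dλ^2 = 0
d^2y/dλ^2 = 0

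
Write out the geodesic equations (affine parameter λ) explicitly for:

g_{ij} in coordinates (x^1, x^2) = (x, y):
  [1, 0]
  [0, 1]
Geodesic equation: d^2x^k/dλ^2 + Γ^k_{ij} (dx^i/dλ)(dx^j/dλ) = 0.
All Christoffel symbols vanish, so the geodesics are straight lines:
d^2x/dλ^2 = 0
d^2y/dλ^2 = 0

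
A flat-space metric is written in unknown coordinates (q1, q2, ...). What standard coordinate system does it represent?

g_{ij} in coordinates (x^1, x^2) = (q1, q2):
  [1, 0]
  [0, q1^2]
The line element ds^2 = dq1^2 + q1^2 dq2^2 is dr^2 + r^2 dθ^2 with q1 = r, q2 = θ.
polar coordinates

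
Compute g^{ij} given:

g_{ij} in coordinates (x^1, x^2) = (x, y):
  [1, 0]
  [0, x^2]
The metric is diagonal, so g^{ij} is diagonal with entries 1/g_{ii}: diag(1, 1/(x^2)).
g^{ij}:
  [1, 0]
  [0, 1/x^2]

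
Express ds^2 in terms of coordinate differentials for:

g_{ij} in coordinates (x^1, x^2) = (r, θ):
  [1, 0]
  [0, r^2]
ds^2 = g_{ij} dx^i dx^j; only the non-zero components contribute.
ds^2 = dr^2 + r^2 dθ^2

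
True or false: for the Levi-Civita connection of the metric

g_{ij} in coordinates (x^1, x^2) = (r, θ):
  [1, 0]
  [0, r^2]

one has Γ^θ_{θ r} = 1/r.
Γ^θ_{θ r} = (1/2) g^{θθ} (∂_θ g_{θr} + ∂_r g_{θθ} - ∂_θ g_{θr}) = (1/2)(1/r^2)((0) + (2*r) - (0)) = 1/r
This equals the proposed value 1/r.
True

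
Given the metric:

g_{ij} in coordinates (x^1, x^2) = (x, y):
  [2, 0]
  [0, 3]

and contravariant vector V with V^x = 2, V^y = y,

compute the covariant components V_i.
V_i = g_{ij} V^j:
V_x = (2)(2) + (0)(y) = 4
V_y = (0)(2) + (3)(y) = 3*y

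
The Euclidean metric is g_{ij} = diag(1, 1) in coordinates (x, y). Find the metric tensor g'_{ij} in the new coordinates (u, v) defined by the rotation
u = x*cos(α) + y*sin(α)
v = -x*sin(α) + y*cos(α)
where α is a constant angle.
Invert the transformation: x = u*cos(α) - v*sin(α), y = u*sin(α) + v*cos(α)
g'_{ij} = (∂x^k/∂x'^i)(∂x^l/∂x'^j) g_{kl}; with g_{kl} = δ_{kl} this is Σ_k (∂x^k/∂x'^i)(∂x^k/∂x'^j).
Jacobian: ∂x/∂u = cos(α), ∂x/∂v = -sin(α), ∂y/∂u = sin(α), ∂y/∂v = cos(α)
g'_{uu} = (cos(α))(cos(α)) + (sin(α))(sin(α)) = 1
g'_{uv} = (cos(α))(-sin(α)) + (sin(α))(cos(α)) = 0
g'_{vv} = (-sin(α))(-sin(α)) + (cos(α))(cos(α)) = 1
g'_{ij} = diag(1, 1)
The Euclidean metric is invariant under rotations.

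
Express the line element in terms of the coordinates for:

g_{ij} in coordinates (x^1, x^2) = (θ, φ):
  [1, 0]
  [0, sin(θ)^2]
ds^2 = g_{ij} dx^i dx^j; only the non-zero components contribute.
ds^2 = dθ^2 + sin(θ)^2 dφ^2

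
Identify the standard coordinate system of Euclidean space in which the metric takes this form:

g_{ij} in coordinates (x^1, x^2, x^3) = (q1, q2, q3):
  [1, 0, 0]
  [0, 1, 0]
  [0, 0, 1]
All components are constant and the metric is the identity, i.e. orthonormal rectilinear coordinates.
Cartesian (3D) coordinates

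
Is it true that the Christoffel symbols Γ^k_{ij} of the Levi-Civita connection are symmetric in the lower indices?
The Levi-Civita connection is torsion-free, which is exactly Γ^k_{ij} = Γ^k_{ji}.
Yes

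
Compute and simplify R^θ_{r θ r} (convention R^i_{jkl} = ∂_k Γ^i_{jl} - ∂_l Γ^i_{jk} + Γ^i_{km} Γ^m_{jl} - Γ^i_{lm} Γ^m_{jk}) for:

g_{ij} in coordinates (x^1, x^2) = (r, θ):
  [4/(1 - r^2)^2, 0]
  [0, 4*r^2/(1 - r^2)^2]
Non-zero Christoffel symbols (Γ^k_{ij} = Γ^k_{ji}):
Γ^r_{r r} = 2*r/(1 - r^2)
Γ^r_{θ θ} = (r^3 + r)/(r^2 - 1)
Γ^θ_{r θ} = (-r^2 - 1)/(r^3 - r)
R^θ_{r θ r} = ∂_θ Γ^θ_{r r} - ∂_r Γ^θ_{r θ} + Γ^θ_{θ m} Γ^m_{r r} - Γ^θ_{r m} Γ^m_{r θ}
  = (0) - ((r^4 + 4*r^2 - 1)/(r^3 - r)^2) + (2*(r^2 + 1)/(r^2 - 1)^2) - ((r^2 + 1)^2/(r^3 - r)^2) = -4/(r^2 - 1)^2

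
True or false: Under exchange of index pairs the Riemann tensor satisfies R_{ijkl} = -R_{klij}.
The pair-exchange symmetry has a plus sign: R_{ijkl} = +R_{klij}.
False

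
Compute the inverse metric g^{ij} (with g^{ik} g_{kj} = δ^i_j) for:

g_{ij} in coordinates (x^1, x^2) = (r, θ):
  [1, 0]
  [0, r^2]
The metric is diagonal, so g^{ij} is diagonal with entries 1/g_{ii}: diag(1, 1/(r^2)).
g^{ij}:
  [1, 0]
  [0, 1/r^2]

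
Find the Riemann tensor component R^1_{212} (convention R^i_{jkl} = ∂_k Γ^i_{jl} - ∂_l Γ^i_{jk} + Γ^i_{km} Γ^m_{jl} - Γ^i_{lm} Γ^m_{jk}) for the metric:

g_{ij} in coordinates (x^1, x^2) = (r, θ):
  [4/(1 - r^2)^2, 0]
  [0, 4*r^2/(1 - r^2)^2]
Non-zero Christoffel symbols (Γ^k_{ij} = Γ^k_{ji}):
Γ^r_{r r} = 2*r/(1 - r^2)
Γ^r_{θ θ} = (r^3 + r)/(r^2 - 1)
Γ^θ_{r θ} = (-r^2 - 1)/(r^3 - r)
R^r_{θ r θ} = ∂_r Γ^r_{θ θ} - ∂_θ Γ^r_{θ r} + Γ^r_{r m} Γ^m_{θ θ} - Γ^r_{θ m} Γ^m_{θ r}
  = ((r^4 - 4*r^2 - 1)/(r^2 - 1)^2) - (0) + (-2*r^2*(r^2 + 1)/(r^2 - 1)^2) - (-(r^2 + 1)^2/(r^2 - 1)^2) = -4*r^2/(r^2 - 1)^2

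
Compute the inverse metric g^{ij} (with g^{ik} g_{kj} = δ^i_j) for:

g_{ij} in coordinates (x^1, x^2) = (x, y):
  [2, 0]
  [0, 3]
The metric is diagonal, so g^{ij} is diagonal with entries 1/g_{ii}: diag(1/2, 1/3).
g^{ij}:
  [1/2, 0]
  [0, 1/3]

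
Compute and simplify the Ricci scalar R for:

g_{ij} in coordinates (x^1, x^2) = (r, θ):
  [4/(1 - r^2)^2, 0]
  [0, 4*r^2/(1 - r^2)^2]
Non-zero Christoffel symbols (Γ^k_{ij} = Γ^k_{ji}):
Γ^r_{r r} = 2*r/(1 - r^2)
Γ^r_{θ θ} = (r^3 + r)/(r^2 - 1)
Γ^θ_{r θ} = (-r^2 - 1)/(r^3 - r)
Ricci tensor (R_{ij} = R^k_{ikj}): R_{rr} = -4/(r^2 - 1)^2, R_{rθ} = 0, R_{θθ} = -4*r^2/(r^2 - 1)^2
Inverse metric: g^{rr} = (1 - r^2)^2/4, g^{θθ} = (1 - r^2)^2/(4*r^2)
R = g^{ij} R_{ij} = ((1 - r^2)^2/4)(-4/(r^2 - 1)^2) + ((1 - r^2)^2/(4*r^2))(-4*r^2/(r^2 - 1)^2) = -2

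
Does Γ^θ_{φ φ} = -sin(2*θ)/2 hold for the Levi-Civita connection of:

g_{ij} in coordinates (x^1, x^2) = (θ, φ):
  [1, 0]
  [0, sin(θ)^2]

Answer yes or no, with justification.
Γ^θ_{φ φ} = (1/2) g^{θθ} (∂_φ g_{θφ} + ∂_φ g_{θφ} - ∂_θ g_{φφ}) = (1/2)(1)((0) + (0) - (sin(2*θ))) = -sin(2*θ)/2
This equals the proposed value -sin(2*θ)/2.
Yes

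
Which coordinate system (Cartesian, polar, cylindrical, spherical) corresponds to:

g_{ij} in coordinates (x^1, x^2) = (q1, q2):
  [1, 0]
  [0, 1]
All components are constant and the metric is the identity, i.e. orthonormal rectilinear coordinates.
Cartesian (2D) coordinates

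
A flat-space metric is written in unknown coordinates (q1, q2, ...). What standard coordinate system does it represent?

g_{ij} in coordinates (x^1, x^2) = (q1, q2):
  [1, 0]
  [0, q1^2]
The line element ds^2 = dq1^2 + q1^2 dq2^2 is dr^2 + r^2 dθ^2 with q1 = r, q2 = θ.
polar coordinates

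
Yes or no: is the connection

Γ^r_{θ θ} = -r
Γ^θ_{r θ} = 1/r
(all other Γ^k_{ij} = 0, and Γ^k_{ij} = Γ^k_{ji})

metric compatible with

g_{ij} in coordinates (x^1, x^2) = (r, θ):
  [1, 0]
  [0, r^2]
Using ∇_k g_{ij} = ∂_k g_{ij} - Γ^m_{ki} g_{mj} - Γ^m_{kj} g_{im}:
e.g. ∇_r g_{θθ} = (2*r) - (r) - (r) = 0
Every component ∇_k g_{ij} vanishes: the connection is metric compatible.
Yes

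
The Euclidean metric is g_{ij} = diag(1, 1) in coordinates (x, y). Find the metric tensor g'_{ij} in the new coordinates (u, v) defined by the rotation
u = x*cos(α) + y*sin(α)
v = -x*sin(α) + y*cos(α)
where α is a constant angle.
Invert the transformation: x = u*cos(α) - v*sin(α), y = u*sin(α) + v*cos(α)
g'_{ij} = (∂x^k/∂x'^i)(∂x^l/∂x'^j) g_{kl}; with g_{kl} = δ_{kl} this is Σ_k (∂x^k/∂x'^i)(∂x^k/∂x'^j).
Jacobian: ∂x/∂u = cos(α), ∂x/∂v = -sin(α), ∂y/∂u = sin(α), ∂y/∂v = cos(α)
g'_{uu} = (cos(α))(cos(α)) + (sin(α))(sin(α)) = 1
g'_{uv} = (cos(α))(-sin(α)) + (sin(α))(cos(α)) = 0
g'_{vv} = (-sin(α))(-sin(α)) + (cos(α))(cos(α)) = 1
g'_{ij} = diag(1, 1)
The Euclidean metric is invariant under rotations.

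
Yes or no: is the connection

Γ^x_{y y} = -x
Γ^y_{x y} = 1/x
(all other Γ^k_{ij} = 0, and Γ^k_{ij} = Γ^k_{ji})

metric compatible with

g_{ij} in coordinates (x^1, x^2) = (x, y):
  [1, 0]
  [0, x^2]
Using ∇_k g_{ij} = ∂_k g_{ij} - Γ^m_{ki} g_{mj} - Γ^m_{kj} g_{im}:
e.g. ∇_x g_{yy} = (2*x) - (x) - (x) = 0
Every component ∇_k g_{ij} vanishes: the connection is metric compatible.
Yes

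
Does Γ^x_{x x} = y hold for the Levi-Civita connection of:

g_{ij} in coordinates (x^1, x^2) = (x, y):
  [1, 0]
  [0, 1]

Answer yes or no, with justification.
Γ^x_{x x} = (1/2) g^{xx} (∂_x g_{xx} + ∂_x g_{xx} - ∂_x g_{xx}) = (1/2)(1)((0) + (0) - (0)) = 0
This differs from the proposed value y.
No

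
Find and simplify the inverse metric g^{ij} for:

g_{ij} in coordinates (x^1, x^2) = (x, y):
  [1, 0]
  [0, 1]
The metric is diagonal, so g^{ij} is diagonal with entries 1/g_{ii}: diag(1, 1).
g^{ij}:
  [1, 0]
  [0, 1]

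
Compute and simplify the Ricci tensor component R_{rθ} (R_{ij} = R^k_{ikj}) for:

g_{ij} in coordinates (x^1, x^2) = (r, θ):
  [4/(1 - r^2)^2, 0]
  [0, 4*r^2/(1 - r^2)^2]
Non-zero Christoffel symbols (Γ^k_{ij} = Γ^k_{ji}):
Γ^r_{r r} = 2*r/(1 - r^2)
Γ^r_{θ θ} = (r^3 + r)/(r^2 - 1)
Γ^θ_{r θ} = (-r^2 - 1)/(r^3 - r)
R^r_{r r θ} = 0 (a repeated index in an antisymmetric pair)
R^θ_{r θ θ} = 0 (a repeated index in an antisymmetric pair)
R_{rθ} = R^r_{r r θ} + R^θ_{r θ θ} = (0) + (0) = 0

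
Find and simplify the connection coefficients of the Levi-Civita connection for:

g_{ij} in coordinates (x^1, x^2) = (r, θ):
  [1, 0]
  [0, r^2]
Using Γ^k_{ij} = (1/2) g^{km} (∂_i g_{mj} + ∂_j g_{mi} - ∂_m g_{ij}); the metric is diagonal, so only the m = k term contributes.
Non-zero symbols (using the symmetry Γ^k_{ij} = Γ^k_{ji}):
Γ^r_{θ θ} = (1/2) g^{rr} (∂_θ g_{rθ} + ∂_θ g_{rθ} - ∂_r g_{θθ}) = (1/2)(1)((0) + (0) - (2*r)) = -r
Γ^θ_{r θ} = (1/2) g^{θθ} (∂_r g_{θθ} + ∂_θ g_{θr} - ∂_θ g_{rθ}) = (1/2)(1/r^2)((2*r) + (0) - (0)) = 1/r
All other Christoffel symbols are zero.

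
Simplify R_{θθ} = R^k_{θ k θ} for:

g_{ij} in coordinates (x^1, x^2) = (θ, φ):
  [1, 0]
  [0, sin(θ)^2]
Non-zero Christoffel symbols (Γ^k_{ij} = Γ^k_{ji}):
Γ^θ_{φ φ} = -sin(2*θ)/2
Γ^φ_{θ φ} = 1/tan(θ)
R^θ_{θ θ θ} = 0 (a repeated index in an antisymmetric pair)
R^φ_{θ φ θ} = ∂_φ Γ^φ_{θ θ} - ∂_θ Γ^φ_{θ φ} + Γ^φ_{φ m} Γ^m_{θ θ} - Γ^φ_{θ m} Γ^m_{θ φ}
  = (0) - (-1/sin(θ)^2) + (0) - (1/tan(θ)^2) = 1
R_{θθ} = R^θ_{θ θ θ} + R^φ_{θ φ θ} = (0) + (1) = 1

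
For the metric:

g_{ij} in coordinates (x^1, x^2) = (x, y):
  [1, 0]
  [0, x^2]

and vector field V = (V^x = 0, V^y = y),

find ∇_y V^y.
Non-zero Christoffel symbols:
Γ^x_{y y} = -x
Γ^y_{x y} = 1/x
∇_y V^y = ∂_y V^y + Γ^y_{y j} V^j
  = (1) + (1/x)(0) + (0)(y)
  = 1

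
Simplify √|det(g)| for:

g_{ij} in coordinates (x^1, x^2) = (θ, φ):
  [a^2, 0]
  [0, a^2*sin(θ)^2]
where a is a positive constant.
det(g) = a^4*sin(θ)^2
√|det(g)| = a^2*sin(θ) (taking 0 < θ < π so that |sin(θ)| = sin(θ))
Volume element: dV = a^2*sin(θ) dθ dφ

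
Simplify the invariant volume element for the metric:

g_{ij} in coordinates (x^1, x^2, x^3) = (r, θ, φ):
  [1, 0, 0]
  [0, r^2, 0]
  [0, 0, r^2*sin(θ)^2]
det(g) = r^4*sin(θ)^2
√|det(g)| = r^2*sin(θ) (taking 0 < θ < π so that |sin(θ)| = sin(θ))
Volume element: dV = r^2*sin(θ) dr dθ dφ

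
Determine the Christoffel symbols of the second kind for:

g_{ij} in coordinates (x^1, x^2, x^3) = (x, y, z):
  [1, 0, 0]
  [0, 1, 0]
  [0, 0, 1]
Using Γ^k_{ij} = (1/2) g^{km} (∂_i g_{mj} + ∂_j g_{mi} - ∂_m g_{ij}); the metric is diagonal, so only the m = k term contributes.
Every metric component is constant, so all ∂_m g_{ij} = 0 and every Christoffel symbol vanishes.
All Christoffel symbols are zero.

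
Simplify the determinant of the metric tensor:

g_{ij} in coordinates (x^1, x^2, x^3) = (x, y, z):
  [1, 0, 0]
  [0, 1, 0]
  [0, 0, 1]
Diagonal metric: det(g) = g_{11}·g_{22}·g_{33}
= (1)·(1)·(1)
det(g) = 1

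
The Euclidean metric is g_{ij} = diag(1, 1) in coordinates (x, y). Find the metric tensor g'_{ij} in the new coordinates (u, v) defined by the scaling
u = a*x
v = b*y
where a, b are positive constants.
Invert the transformation: x = u/a, y = v/b
g'_{ij} = (∂x^k/∂x'^i)(∂x^l/∂x'^j) g_{kl}; with g_{kl} = δ_{kl} this is Σ_k (∂x^k/∂x'^i)(∂x^k/∂x'^j).
Jacobian: ∂x/∂u = 1/a, ∂x/∂v = 0, ∂y/∂u = 0, ∂y/∂v = 1/b
g'_{uu} = (1/a)(1/a) + (0)(0) = 1/a^2
g'_{uv} = (1/a)(0) + (0)(1/b) = 0
g'_{vv} = (0)(0) + (1/b)(1/b) = 1/b^2
g'_{ij} = diag(1/a^2, 1/b^2)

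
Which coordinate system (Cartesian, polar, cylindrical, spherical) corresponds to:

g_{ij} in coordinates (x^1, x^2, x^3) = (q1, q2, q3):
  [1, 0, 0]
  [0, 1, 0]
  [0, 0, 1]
All components are constant and the metric is the identity, i.e. orthonormal rectilinear coordinates.
Cartesian (3D) coordinates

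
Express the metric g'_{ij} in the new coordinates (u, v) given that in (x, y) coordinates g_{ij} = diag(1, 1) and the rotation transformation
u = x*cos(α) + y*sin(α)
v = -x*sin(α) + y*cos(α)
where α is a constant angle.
Invert the transformation: x = u*cos(α) - v*sin(α), y = u*sin(α) + v*cos(α)
g'_{ij} = (∂x^k/∂x'^i)(∂x^l/∂x'^j) g_{kl}; with g_{kl} = δ_{kl} this is Σ_k (∂x^k/∂x'^i)(∂x^k/∂x'^j).
Jacobian: ∂x/∂u = cos(α), ∂x/∂v = -sin(α), ∂y/∂u = sin(α), ∂y/∂v = cos(α)
g'_{uu} = (cos(α))(cos(α)) + (sin(α))(sin(α)) = 1
g'_{uv} = (cos(α))(-sin(α)) + (sin(α))(cos(α)) = 0
g'_{vv} = (-sin(α))(-sin(α)) + (cos(α))(cos(α)) = 1
g'_{ij} = diag(1, 1)
The Euclidean metric is invariant under rotations.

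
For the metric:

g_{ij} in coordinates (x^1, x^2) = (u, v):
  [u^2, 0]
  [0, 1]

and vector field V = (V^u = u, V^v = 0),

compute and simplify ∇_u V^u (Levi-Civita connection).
Non-zero Christoffel symbols:
Γ^u_{u u} = 1/u
∇_u V^u = ∂_u V^u + Γ^u_{u j} V^j
  = (1) + (1/u)(u) + (0)(0)
  = 2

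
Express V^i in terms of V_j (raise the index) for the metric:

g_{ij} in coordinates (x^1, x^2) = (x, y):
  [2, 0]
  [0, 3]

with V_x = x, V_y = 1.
Inverse metric (diagonal): g^{xx} = 1/2, g^{yy} = 1/3
V^i = g^{ij} V_j:
V^x = (1/2)(x) + (0)(1) = x/2
V^y = (0)(x) + (1/3)(1) = 1/3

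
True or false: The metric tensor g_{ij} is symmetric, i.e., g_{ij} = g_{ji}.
By definition the metric is a symmetric bilinear form, g_{ij} = g_{ji}.
True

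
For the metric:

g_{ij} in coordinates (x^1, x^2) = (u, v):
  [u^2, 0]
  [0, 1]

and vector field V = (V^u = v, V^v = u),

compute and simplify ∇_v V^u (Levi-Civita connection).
Non-zero Christoffel symbols:
Γ^u_{u u} = 1/u
∇_v V^u = ∂_v V^u + Γ^u_{v j} V^j
  = (1) + (0)(v) + (0)(u)
  = 1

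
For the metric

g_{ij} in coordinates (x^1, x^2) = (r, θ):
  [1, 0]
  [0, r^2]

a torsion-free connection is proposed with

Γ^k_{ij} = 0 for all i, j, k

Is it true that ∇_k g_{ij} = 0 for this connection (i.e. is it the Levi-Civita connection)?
Using ∇_k g_{ij} = ∂_k g_{ij} - Γ^m_{ki} g_{mj} - Γ^m_{kj} g_{im}:
∇_r g_{θθ} = (2*r) - (0) - (0) = 2*r ≠ 0
So the connection is not metric compatible (it is not the Levi-Civita connection).
No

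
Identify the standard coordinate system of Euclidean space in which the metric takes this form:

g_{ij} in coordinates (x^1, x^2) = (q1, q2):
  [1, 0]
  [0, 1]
All components are constant and the metric is the identity, i.e. orthonormal rectilinear coordinates.
Cartesian (2D) coordinates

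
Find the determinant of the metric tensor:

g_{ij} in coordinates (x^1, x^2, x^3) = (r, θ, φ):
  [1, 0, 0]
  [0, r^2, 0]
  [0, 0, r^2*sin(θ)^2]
Diagonal metric: det(g) = g_{11}·g_{22}·g_{33}
= (1)·(r^2)·(r^2*sin(θ)^2)
det(g) = r^4*sin(θ)^2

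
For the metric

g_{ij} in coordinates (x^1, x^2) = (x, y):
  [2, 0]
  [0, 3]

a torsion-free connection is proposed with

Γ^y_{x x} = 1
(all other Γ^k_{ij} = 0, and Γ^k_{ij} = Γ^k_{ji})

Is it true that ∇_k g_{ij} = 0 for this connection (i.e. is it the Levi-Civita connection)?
Using ∇_k g_{ij} = ∂_k g_{ij} - Γ^m_{ki} g_{mj} - Γ^m_{kj} g_{im}:
∇_x g_{xy} = (0) - (3) - (0) = -3 ≠ 0
So the connection is not metric compatible (it is not the Levi-Civita connection).
No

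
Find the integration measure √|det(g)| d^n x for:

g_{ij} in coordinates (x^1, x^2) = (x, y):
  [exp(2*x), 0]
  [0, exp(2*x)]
det(g) = exp(4*x)
√|det(g)| = exp(2*x)
Volume element: dV = exp(2*x) dx dy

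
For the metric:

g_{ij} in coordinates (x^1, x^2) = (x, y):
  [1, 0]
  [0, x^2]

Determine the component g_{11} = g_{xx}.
With x^1 = x, x^2 = y, g_{11} = g_{xx} is the row-1, column-1 entry of the matrix.
g_{11} = 1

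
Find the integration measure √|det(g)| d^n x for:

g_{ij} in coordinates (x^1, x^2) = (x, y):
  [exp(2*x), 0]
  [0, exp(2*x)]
det(g) = exp(4*x)
√|det(g)| = exp(2*x)
Volume element: dV = exp(2*x) dx dy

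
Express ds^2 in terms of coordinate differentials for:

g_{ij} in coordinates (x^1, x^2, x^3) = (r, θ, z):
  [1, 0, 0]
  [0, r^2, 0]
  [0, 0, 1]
ds^2 = g_{ij} dx^i dx^j; only the non-zero components contribute.
ds^2 = dr^2 + r^2 dθ^2 + dz^2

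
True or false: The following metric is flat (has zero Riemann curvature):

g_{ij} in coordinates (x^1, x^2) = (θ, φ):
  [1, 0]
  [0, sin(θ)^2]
Non-zero Christoffel symbols:
Γ^θ_{φ φ} = -sin(2*θ)/2
Γ^φ_{θ φ} = 1/tan(θ)
Ricci tensor: R_{θθ} = 1, R_{θφ} = 0, R_{φφ} = sin(θ)^2
The Ricci tensor is non-zero, so the Riemann tensor is non-zero: not flat.
False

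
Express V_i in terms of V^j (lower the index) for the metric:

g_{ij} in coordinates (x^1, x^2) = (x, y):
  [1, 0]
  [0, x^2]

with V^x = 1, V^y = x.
V_i = g_{ij} V^j:
V_x = (1)(1) + (0)(x) = 1
V_y = (0)(1) + (x^2)(x) = x^3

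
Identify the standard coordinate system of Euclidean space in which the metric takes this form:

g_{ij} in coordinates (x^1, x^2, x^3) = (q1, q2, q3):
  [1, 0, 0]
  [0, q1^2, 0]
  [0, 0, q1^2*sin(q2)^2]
The line element ds^2 = dq1^2 + q1^2 dq2^2 + q1^2 sin(q2)^2 dq3^2 is dr^2 + r^2 dθ^2 + r^2 sin(θ)^2 dφ^2 with q1 = r, q2 = θ, q3 = φ.
spherical coordinates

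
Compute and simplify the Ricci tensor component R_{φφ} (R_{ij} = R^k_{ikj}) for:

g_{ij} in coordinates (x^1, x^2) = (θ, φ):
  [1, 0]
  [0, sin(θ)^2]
Non-zero Christoffel symbols (Γ^k_{ij} = Γ^k_{ji}):
Γ^θ_{φ φ} = -sin(2*θ)/2
Γ^φ_{θ φ} = 1/tan(θ)
R^θ_{φ θ φ} = ∂_θ Γ^θ_{φ φ} - ∂_φ Γ^θ_{φ θ} + Γ^θ_{θ m} Γ^m_{φ φ} - Γ^θ_{φ m} Γ^m_{φ θ}
  = (-cos(2*θ)) - (0) + (0) - (-cos(θ)^2) = sin(θ)^2
R^φ_{φ φ φ} = 0 (a repeated index in an antisymmetric pair)
R_{φφ} = R^θ_{φ θ φ} + R^φ_{φ φ φ} = (sin(θ)^2) + (0) = sin(θ)^2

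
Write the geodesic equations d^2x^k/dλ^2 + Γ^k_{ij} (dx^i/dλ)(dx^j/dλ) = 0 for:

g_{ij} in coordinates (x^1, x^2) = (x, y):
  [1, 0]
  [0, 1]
Geodesic equation: d^2x^k/dλ^2 + Γ^k_{ij} (dx^i/dλ)(dx^j/dλ) = 0.
All Christoffel symbols vanish, so the geodesics are straight lines:
d^2x/dλ^2 = 0
d^2y/dλ^2 = 0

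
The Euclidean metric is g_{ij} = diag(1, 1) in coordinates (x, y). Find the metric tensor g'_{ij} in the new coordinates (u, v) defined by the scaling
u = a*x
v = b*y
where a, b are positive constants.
Invert the transformation: x = u/a, y = v/b
g'_{ij} = (∂x^k/∂x'^i)(∂x^l/∂x'^j) g_{kl}; with g_{kl} = δ_{kl} this is Σ_k (∂x^k/∂x'^i)(∂x^k/∂x'^j).
Jacobian: ∂x/∂u = 1/a, ∂x/∂v = 0, ∂y/∂u = 0, ∂y/∂v = 1/b
g'_{uu} = (1/a)(1/a) + (0)(0) = 1/a^2
g'_{uv} = (1/a)(0) + (0)(1/b) = 0
g'_{vv} = (0)(0) + (1/b)(1/b) = 1/b^2
g'_{ij} = diag(1/a^2, 1/b^2)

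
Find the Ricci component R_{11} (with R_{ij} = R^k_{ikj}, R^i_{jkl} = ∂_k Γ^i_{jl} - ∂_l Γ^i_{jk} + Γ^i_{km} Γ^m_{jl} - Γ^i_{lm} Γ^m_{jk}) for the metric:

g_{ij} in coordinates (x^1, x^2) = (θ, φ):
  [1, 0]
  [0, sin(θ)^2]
Non-zero Christoffel symbols (Γ^k_{ij} = Γ^k_{ji}):
Γ^θ_{φ φ} = -sin(2*θ)/2
Γ^φ_{θ φ} = 1/tan(θ)
R^θ_{θ θ θ} = 0 (a repeated index in an antisymmetric pair)
R^φ_{θ φ θ} = ∂_φ Γ^φ_{θ θ} - ∂_θ Γ^φ_{θ φ} + Γ^φ_{φ m} Γ^m_{θ θ} - Γ^φ_{θ m} Γ^m_{θ φ}
  = (0) - (-1/sin(θ)^2) + (0) - (1/tan(θ)^2) = 1
R_{θθ} = R^θ_{θ θ θ} + R^φ_{θ φ θ} = (0) + (1) = 1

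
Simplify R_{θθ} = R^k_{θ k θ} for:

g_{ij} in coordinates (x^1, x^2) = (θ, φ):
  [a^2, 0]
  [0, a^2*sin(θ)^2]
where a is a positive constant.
Non-zero Christoffel symbols (Γ^k_{ij} = Γ^k_{ji}):
Γ^θ_{φ φ} = -sin(2*θ)/2
Γ^φ_{θ φ} = 1/tan(θ)
R^θ_{θ θ θ} = 0 (a repeated index in an antisymmetric pair)
R^φ_{θ φ θ} = ∂_φ Γ^φ_{θ θ} - ∂_θ Γ^φ_{θ φ} + Γ^φ_{φ m} Γ^m_{θ θ} - Γ^φ_{θ m} Γ^m_{θ φ}
  = (0) - (-1/sin(θ)^2) + (0) - (1/tan(θ)^2) = 1
R_{θθ} = R^θ_{θ θ θ} + R^φ_{θ φ θ} = (0) + (1) = 1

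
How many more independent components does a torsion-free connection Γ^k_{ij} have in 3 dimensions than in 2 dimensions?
Independent components in n dimensions: n × n(n+1)/2 = n^2(n+1)/2.
3D: 3 × 6 = 18
2D: 2 × 3 = 6
Difference = 18 - 6 = 12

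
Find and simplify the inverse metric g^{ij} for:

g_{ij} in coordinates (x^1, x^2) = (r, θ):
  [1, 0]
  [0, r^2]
The metric is diagonal, so g^{ij} is diagonal with entries 1/g_{ii}: diag(1, 1/(r^2)).
g^{ij}:
  [1, 0]
  [0, 1/r^2]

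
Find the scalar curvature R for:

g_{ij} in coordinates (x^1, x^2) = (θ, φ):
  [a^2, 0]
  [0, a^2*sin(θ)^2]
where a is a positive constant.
Non-zero Christoffel symbols (Γ^k_{ij} = Γ^k_{ji}):
Γ^θ_{φ φ} = -sin(2*θ)/2
Γ^φ_{θ φ} = 1/tan(θ)
Ricci tensor (R_{ij} = R^k_{ikj}): R_{θθ} = 1, R_{θφ} = 0, R_{φφ} = sin(θ)^2
Inverse metric: g^{θθ} = 1/a^2, g^{φφ} = 1/(a^2*sin(θ)^2)
R = g^{ij} R_{ij} = (1/a^2)(1) + (1/(a^2*sin(θ)^2))(sin(θ)^2) = 2/a^2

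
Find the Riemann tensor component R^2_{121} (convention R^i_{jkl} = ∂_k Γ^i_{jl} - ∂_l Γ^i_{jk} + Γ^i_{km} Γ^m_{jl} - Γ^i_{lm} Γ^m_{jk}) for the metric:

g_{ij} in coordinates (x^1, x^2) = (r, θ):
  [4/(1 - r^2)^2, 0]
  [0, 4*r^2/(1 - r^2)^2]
Non-zero Christoffel symbols (Γ^k_{ij} = Γ^k_{ji}):
Γ^r_{r r} = 2*r/(1 - r^2)
Γ^r_{θ θ} = (r^3 + r)/(r^2 - 1)
Γ^θ_{r θ} = (-r^2 - 1)/(r^3 - r)
R^θ_{r θ r} = ∂_θ Γ^θ_{r r} - ∂_r Γ^θ_{r θ} + Γ^θ_{θ m} Γ^m_{r r} - Γ^θ_{r m} Γ^m_{r θ}
  = (0) - ((r^4 + 4*r^2 - 1)/(r^3 - r)^2) + (2*(r^2 + 1)/(r^2 - 1)^2) - ((r^2 + 1)^2/(r^3 - r)^2) = -4/(r^2 - 1)^2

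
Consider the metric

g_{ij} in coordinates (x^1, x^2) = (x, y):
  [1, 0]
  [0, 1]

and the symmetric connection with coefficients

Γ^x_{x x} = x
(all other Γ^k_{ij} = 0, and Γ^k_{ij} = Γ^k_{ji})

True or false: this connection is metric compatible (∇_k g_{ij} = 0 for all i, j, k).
Using ∇_k g_{ij} = ∂_k g_{ij} - Γ^m_{ki} g_{mj} - Γ^m_{kj} g_{im}:
∇_x g_{xx} = (0) - (x) - (x) = -2*x ≠ 0
So the connection is not metric compatible (it is not the Levi-Civita connection).
False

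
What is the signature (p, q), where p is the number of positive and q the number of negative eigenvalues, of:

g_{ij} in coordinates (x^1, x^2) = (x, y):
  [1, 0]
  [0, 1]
The metric is diagonal, so its eigenvalues are the diagonal entries: 1, 1 (at a generic point, where coordinate-dependent entries are positive).
2 positive, 0 negative.
(2, 0) - Riemannian (positive definite)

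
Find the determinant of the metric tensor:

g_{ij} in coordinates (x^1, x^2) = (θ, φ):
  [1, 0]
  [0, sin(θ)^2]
For a 2×2 metric: det(g) = g_{11}·g_{22} - g_{12}·g_{21}
= (1)·(sin(θ)^2) - (0)·(0)
= sin(θ)^2 - 0
det(g) = sin(θ)^2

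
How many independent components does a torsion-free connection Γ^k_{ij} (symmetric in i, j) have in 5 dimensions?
Γ^k_{ij} has n choices for the upper index and n(n+1)/2 independent symmetric lower index pairs.
Total = 5 × 5×6/2 = 5 × 15 = 75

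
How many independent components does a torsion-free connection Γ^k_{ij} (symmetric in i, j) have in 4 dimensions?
Γ^k_{ij} has n choices for the upper index and n(n+1)/2 independent symmetric lower index pairs.
Total = 4 × 4×5/2 = 4 × 10 = 40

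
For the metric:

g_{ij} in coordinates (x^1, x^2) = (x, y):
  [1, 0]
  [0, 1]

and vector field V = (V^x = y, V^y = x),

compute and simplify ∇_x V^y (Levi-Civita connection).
All Christoffel symbols are zero.
∇_x V^y = ∂_x V^y + Γ^y_{x j} V^j
  = (1) + (0)(y) + (0)(x)
  = 1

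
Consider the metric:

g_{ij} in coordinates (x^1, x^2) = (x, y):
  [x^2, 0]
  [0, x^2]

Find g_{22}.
With x^1 = x, x^2 = y, g_{22} = g_{yy} is the row-2, column-2 entry of the matrix.
g_{22} = x^2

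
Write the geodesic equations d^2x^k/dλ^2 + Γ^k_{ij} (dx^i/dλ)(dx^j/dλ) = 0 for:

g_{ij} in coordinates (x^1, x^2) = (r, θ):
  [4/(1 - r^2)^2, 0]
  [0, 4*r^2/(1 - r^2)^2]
Geodesic equation: d^2x^k/dλ^2 + Γ^k_{ij} (dx^i/dλ)(dx^j/dλ) = 0.
Non-zero Christoffel symbols:
Γ^r_{r r} = 2*r/(1 - r^2)
Γ^r_{θ θ} = (r^3 + r)/(r^2 - 1)
Γ^θ_{r θ} = (-r^2 - 1)/(r^3 - r)
Substituting (the symmetric pair Γ^k_{ij}, Γ^k_{ji} combines into a factor 2):
d^2r/dλ^2 + (2*r/(1 - r^2)) (dr/dλ)^2 + ((r^3 + r)/(r^2 - 1)) (dθ/dλ)^2 = 0
d^2θ/dλ^2 + ((-2*r^2 - 2)/(r^3 - r)) (dr/dλ)(dθ/dλ) = 0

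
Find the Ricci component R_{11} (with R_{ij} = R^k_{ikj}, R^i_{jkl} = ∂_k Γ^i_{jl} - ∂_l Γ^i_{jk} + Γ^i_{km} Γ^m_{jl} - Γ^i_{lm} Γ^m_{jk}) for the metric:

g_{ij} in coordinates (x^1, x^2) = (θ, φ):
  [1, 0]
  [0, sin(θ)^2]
Non-zero Christoffel symbols (Γ^k_{ij} = Γ^k_{ji}):
Γ^θ_{φ φ} = -sin(2*θ)/2
Γ^φ_{θ φ} = 1/tan(θ)
R^θ_{θ θ θ} = 0 (a repeated index in an antisymmetric pair)
R^φ_{θ φ θ} = ∂_φ Γ^φ_{θ θ} - ∂_θ Γ^φ_{θ φ} + Γ^φ_{φ m} Γ^m_{θ θ} - Γ^φ_{θ m} Γ^m_{θ φ}
  = (0) - (-1/sin(θ)^2) + (0) - (1/tan(θ)^2) = 1
R_{θθ} = R^θ_{θ θ θ} + R^φ_{θ φ θ} = (0) + (1) = 1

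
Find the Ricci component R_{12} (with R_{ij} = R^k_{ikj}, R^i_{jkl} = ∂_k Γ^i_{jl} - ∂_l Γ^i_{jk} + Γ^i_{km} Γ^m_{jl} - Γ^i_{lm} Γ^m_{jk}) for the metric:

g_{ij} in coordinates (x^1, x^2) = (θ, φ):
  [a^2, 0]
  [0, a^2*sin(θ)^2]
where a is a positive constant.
Non-zero Christoffel symbols (Γ^k_{ij} = Γ^k_{ji}):
Γ^θ_{φ φ} = -sin(2*θ)/2
Γ^φ_{θ φ} = 1/tan(θ)
R^θ_{θ θ φ} = 0 (a repeated index in an antisymmetric pair)
R^φ_{θ φ φ} = 0 (a repeated index in an antisymmetric pair)
R_{θφ} = R^θ_{θ θ φ} + R^φ_{θ φ φ} = (0) + (0) = 0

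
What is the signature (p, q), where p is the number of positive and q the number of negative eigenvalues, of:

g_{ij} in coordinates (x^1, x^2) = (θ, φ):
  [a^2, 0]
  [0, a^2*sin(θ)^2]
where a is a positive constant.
The metric is diagonal, so its eigenvalues are the diagonal entries: a^2, a^2*sin(θ)^2 (at a generic point, where coordinate-dependent entries are positive).
2 positive, 0 negative.
(2, 0) - Riemannian (positive definite)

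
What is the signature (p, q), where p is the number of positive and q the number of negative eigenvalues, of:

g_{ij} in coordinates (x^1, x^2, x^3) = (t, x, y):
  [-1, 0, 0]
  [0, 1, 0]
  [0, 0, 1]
The metric is diagonal, so its eigenvalues are the diagonal entries: -1, 1, 1 (at a generic point, where coordinate-dependent entries are positive).
2 positive, 1 negative.
(2, 1) - Lorentzian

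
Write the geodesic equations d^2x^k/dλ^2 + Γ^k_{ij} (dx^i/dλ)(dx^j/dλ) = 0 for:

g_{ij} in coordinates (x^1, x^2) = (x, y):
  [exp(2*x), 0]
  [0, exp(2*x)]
Geodesic equation: d^2x^k/dλ^2 + Γ^k_{ij} (dx^i/dλ)(dx^j/dλ) = 0.
Non-zero Christoffel symbols:
Γ^x_{x x} = 1
Γ^x_{y y} = -1
Γ^y_{x y} = 1
Substituting (the symmetric pair Γ^k_{ij}, Γ^k_{ji} combines into a factor 2):
d^2x/dλ^2 + (dx/dλ)^2 - (dy/dλ)^2 = 0
d^2y/dλ^2 + 2 (dx/dλ)(dy/dλ) = 0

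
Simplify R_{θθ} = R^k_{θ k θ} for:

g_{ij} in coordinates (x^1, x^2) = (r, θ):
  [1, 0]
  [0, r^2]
Non-zero Christoffel symbols (Γ^k_{ij} = Γ^k_{ji}):
Γ^r_{θ θ} = -r
Γ^θ_{r θ} = 1/r
R^r_{θ r θ} = ∂_r Γ^r_{θ θ} - ∂_θ Γ^r_{θ r} + Γ^r_{r m} Γ^m_{θ θ} - Γ^r_{θ m} Γ^m_{θ r}
  = (-1) - (0) + (0) - (-1) = 0
R^θ_{θ θ θ} = 0 (a repeated index in an antisymmetric pair)
R_{θθ} = R^r_{θ r θ} + R^θ_{θ θ θ} = (0) + (0) = 0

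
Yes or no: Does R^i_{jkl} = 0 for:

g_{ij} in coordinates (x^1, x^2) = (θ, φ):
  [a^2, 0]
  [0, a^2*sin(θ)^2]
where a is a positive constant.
Non-zero Christoffel symbols:
Γ^θ_{φ φ} = -sin(2*θ)/2
Γ^φ_{θ φ} = 1/tan(θ)
Ricci tensor: R_{θθ} = 1, R_{θφ} = 0, R_{φφ} = sin(θ)^2
The Ricci tensor is non-zero, so the Riemann tensor is non-zero: not flat.
No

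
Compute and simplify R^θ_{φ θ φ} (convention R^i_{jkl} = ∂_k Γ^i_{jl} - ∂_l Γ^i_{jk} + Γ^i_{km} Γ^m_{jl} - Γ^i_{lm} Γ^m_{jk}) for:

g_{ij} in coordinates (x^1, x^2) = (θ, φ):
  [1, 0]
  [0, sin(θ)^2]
Non-zero Christoffel symbols (Γ^k_{ij} = Γ^k_{ji}):
Γ^θ_{φ φ} = -sin(2*θ)/2
Γ^φ_{θ φ} = 1/tan(θ)
R^θ_{φ θ φ} = ∂_θ Γ^θ_{φ φ} - ∂_φ Γ^θ_{φ θ} + Γ^θ_{θ m} Γ^m_{φ φ} - Γ^θ_{φ m} Γ^m_{φ θ}
  = (-cos(2*θ)) - (0) + (0) - (-cos(θ)^2) = sin(θ)^2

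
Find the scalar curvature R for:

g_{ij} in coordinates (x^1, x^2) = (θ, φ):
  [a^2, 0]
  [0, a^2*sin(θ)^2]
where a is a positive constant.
Non-zero Christoffel symbols (Γ^k_{ij} = Γ^k_{ji}):
Γ^θ_{φ φ} = -sin(2*θ)/2
Γ^φ_{θ φ} = 1/tan(θ)
Ricci tensor (R_{ij} = R^k_{ikj}): R_{θθ} = 1, R_{θφ} = 0, R_{φφ} = sin(θ)^2
Inverse metric: g^{θθ} = 1/a^2, g^{φφ} = 1/(a^2*sin(θ)^2)
R = g^{ij} R_{ij} = (1/a^2)(1) + (1/(a^2*sin(θ)^2))(sin(θ)^2) = 2/a^2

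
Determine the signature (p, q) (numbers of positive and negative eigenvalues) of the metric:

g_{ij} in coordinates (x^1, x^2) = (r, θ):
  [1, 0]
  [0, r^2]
The metric is diagonal, so its eigenvalues are the diagonal entries: 1, r^2 (at a generic point, where coordinate-dependent entries are positive).
2 positive, 0 negative.
(2, 0) - Riemannian (positive definite)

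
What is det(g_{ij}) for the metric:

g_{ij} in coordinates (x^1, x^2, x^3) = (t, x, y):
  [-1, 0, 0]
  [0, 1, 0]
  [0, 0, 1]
Diagonal metric: det(g) = g_{11}·g_{22}·g_{33}
= (-1)·(1)·(1)
det(g) = -1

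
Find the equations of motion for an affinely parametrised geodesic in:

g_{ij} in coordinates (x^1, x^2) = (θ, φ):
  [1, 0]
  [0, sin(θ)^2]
Geodesic equation: d^2x^k/dλ^2 + Γ^k_{ij} (dx^i/dλ)(dx^j/dλ) = 0.
Non-zero Christoffel symbols:
Γ^θ_{φ φ} = -sin(2*θ)/2
Γ^φ_{θ φ} = 1/tan(θ)
Substituting (the symmetric pair Γ^k_{ij}, Γ^k_{ji} combines into a factor 2):
d^2θ/dλ^2 - (sin(2*θ)/2) (dφ/dλ)^2 = 0
d^2φ/dλ^2 + (2/tan(θ)) (dθ/dλ)(dφ/dλ) = 0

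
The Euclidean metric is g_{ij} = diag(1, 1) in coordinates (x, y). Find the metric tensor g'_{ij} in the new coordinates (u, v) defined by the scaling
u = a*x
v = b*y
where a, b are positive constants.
Invert the transformation: x = u/a, y = v/b
g'_{ij} = (∂x^k/∂x'^i)(∂x^l/∂x'^j) g_{kl}; with g_{kl} = δ_{kl} this is Σ_k (∂x^k/∂x'^i)(∂x^k/∂x'^j).
Jacobian: ∂x/∂u = 1/a, ∂x/∂v = 0, ∂y/∂u = 0, ∂y/∂v = 1/b
g'_{uu} = (1/a)(1/a) + (0)(0) = 1/a^2
g'_{uv} = (1/a)(0) + (0)(1/b) = 0
g'_{vv} = (0)(0) + (1/b)(1/b) = 1/b^2
g'_{ij} = diag(1/a^2, 1/b^2)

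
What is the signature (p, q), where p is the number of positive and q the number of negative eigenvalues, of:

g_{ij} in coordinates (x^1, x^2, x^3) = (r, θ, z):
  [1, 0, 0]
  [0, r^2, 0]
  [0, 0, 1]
The metric is diagonal, so its eigenvalues are the diagonal entries: 1, r^2, 1 (at a generic point, where coordinate-dependent entries are positive).
3 positive, 0 negative.
(3, 0) - Riemannian (positive definite)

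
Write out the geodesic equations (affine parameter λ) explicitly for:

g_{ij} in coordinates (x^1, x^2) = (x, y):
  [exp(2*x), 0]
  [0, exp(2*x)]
Geodesic equation: d^2x^k/dλ^2 + Γ^k_{ij} (dx^i/dλ)(dx^j/dλ) = 0.
Non-zero Christoffel symbols:
Γ^x_{x x} = 1
Γ^x_{y y} = -1
Γ^y_{x y} = 1
Substituting (the symmetric pair Γ^k_{ij}, Γ^k_{ji} combines into a factor 2):
d^2x/dλ^2 + (dx/dλ)^2 - (dy/dλ)^2 = 0
d^2y/dλ^2 + 2 (dx/dλ)(dy/dλ) = 0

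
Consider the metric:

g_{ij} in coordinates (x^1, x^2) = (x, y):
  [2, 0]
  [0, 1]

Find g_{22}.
With x^1 = x, x^2 = y, g_{22} = g_{yy} is the row-2, column-2 entry of the matrix.
g_{22} = 1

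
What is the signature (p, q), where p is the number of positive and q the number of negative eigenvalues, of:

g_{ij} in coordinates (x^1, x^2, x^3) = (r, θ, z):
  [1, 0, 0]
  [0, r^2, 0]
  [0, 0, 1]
The metric is diagonal, so its eigenvalues are the diagonal entries: 1, r^2, 1 (at a generic point, where coordinate-dependent entries are positive).
3 positive, 0 negative.
(3, 0) - Riemannian (positive definite)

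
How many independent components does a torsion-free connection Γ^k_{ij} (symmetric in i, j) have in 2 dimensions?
Γ^k_{ij} has n choices for the upper index and n(n+1)/2 independent symmetric lower index pairs.
Total = 2 × 2×3/2 = 2 × 3 = 6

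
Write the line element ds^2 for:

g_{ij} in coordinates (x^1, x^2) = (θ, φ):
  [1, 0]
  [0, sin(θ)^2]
ds^2 = g_{ij} dx^i dx^j; only the non-zero components contribute.
ds^2 = dθ^2 + sin(θ)^2 dφ^2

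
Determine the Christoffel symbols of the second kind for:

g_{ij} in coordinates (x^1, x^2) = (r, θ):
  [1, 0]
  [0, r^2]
Using Γ^k_{ij} = (1/2) g^{km} (∂_i g_{mj} + ∂_j g_{mi} - ∂_m g_{ij}); the metric is diagonal, so only the m = k term contributes.
Non-zero symbols (using the symmetry Γ^k_{ij} = Γ^k_{ji}):
Γ^r_{θ θ} = (1/2) g^{rr} (∂_θ g_{rθ} + ∂_θ g_{rθ} - ∂_r g_{θθ}) = (1/2)(1)((0) + (0) - (2*r)) = -r
Γ^θ_{r θ} = (1/2) g^{θθ} (∂_r g_{θθ} + ∂_θ g_{θr} - ∂_θ g_{rθ}) = (1/2)(1/r^2)((2*r) + (0) - (0)) = 1/r
All other Christoffel symbols are zero.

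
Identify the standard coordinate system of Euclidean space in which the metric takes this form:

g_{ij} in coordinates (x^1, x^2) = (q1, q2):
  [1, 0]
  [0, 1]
All components are constant and the metric is the identity, i.e. orthonormal rectilinear coordinates.
Cartesian (2D) coordinates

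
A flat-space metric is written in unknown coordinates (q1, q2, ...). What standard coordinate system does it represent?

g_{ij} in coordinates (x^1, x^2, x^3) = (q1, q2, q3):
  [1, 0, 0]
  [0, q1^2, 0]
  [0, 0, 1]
The line element ds^2 = dq1^2 + q1^2 dq2^2 + dq3^2 is dr^2 + r^2 dθ^2 + dz^2 with q1 = r, q2 = θ, q3 = z.
cylindrical coordinates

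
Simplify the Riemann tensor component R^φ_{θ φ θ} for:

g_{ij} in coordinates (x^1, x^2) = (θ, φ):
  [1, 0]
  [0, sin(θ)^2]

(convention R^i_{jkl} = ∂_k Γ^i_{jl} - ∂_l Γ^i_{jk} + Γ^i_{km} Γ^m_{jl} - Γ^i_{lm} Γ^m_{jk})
Non-zero Christoffel symbols (Γ^k_{ij} = Γ^k_{ji}):
Γ^θ_{φ φ} = -sin(2*θ)/2
Γ^φ_{θ φ} = 1/tan(θ)
R^φ_{θ φ θ} = ∂_φ Γ^φ_{θ θ} - ∂_θ Γ^φ_{θ φ} + Γ^φ_{φ m} Γ^m_{θ θ} - Γ^φ_{θ m} Γ^m_{θ φ}
  = (0) - (-1/sin(θ)^2) + (0) - (1/tan(θ)^2) = 1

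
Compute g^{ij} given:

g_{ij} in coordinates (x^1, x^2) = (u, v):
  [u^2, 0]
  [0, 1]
The metric is diagonal, so g^{ij} is diagonal with entries 1/g_{ii}: diag(1/(u^2), 1).
g^{ij}:
  [1/u^2, 0]
  [0, 1]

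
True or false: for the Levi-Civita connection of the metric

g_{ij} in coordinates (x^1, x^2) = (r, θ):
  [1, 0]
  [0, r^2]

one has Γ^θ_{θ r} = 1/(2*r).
Γ^θ_{θ r} = (1/2) g^{θθ} (∂_θ g_{θr} + ∂_r g_{θθ} - ∂_θ g_{θr}) = (1/2)(1/r^2)((0) + (2*r) - (0)) = 1/r
This differs from the proposed value 1/(2*r).
False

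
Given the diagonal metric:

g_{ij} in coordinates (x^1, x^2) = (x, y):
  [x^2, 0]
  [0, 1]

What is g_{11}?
With x^1 = x, x^2 = y, g_{11} = g_{xx} is the row-1, column-1 entry of the matrix.
g_{11} = x^2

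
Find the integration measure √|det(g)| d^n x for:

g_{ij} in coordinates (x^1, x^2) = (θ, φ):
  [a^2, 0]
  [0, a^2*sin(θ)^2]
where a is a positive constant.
det(g) = a^4*sin(θ)^2
√|det(g)| = a^2*sin(θ) (taking 0 < θ < π so that |sin(θ)| = sin(θ))
Volume element: dV = a^2*sin(θ) dθ dφ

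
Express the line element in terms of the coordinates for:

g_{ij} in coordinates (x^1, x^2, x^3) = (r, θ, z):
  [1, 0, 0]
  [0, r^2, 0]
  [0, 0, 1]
ds^2 = g_{ij} dx^i dx^j; only the non-zero components contribute.
ds^2 = dr^2 + r^2 dθ^2 + dz^2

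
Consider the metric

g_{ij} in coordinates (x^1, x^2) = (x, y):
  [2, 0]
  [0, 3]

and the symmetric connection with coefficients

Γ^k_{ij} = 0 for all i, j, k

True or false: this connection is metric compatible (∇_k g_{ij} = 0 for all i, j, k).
Using ∇_k g_{ij} = ∂_k g_{ij} - Γ^m_{ki} g_{mj} - Γ^m_{kj} g_{im}:
e.g. ∇_x g_{yy} = (0) - (0) - (0) = 0
Every component ∇_k g_{ij} vanishes: the connection is metric compatible.
True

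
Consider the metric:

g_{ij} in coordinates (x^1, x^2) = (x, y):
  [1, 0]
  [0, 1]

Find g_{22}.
With x^1 = x, x^2 = y, g_{22} = g_{yy} is the row-2, column-2 entry of the matrix.
g_{22} = 1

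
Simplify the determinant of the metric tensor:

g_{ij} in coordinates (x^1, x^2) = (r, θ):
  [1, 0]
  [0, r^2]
For a 2×2 metric: det(g) = g_{11}·g_{22} - g_{12}·g_{21}
= (1)·(r^2) - (0)·(0)
= r^2 - 0
det(g) = r^2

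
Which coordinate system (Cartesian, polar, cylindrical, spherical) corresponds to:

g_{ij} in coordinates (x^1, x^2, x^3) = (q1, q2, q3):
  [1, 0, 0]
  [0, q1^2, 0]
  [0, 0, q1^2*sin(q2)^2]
The line element ds^2 = dq1^2 + q1^2 dq2^2 + q1^2 sin(q2)^2 dq3^2 is dr^2 + r^2 dθ^2 + r^2 sin(θ)^2 dφ^2 with q1 = r, q2 = θ, q3 = φ.
spherical coordinates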